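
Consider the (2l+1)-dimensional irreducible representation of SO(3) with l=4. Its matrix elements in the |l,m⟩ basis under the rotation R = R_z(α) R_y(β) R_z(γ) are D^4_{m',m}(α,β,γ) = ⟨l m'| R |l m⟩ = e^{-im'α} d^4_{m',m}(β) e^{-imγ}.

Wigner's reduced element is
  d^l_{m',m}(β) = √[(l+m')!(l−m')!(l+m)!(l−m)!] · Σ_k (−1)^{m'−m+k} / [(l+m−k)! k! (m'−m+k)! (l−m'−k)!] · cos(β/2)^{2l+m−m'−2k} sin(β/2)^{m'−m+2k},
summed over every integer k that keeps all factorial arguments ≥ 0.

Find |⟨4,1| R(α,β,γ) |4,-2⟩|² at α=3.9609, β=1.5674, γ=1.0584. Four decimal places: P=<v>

First d^4_{1,-2}(β=1.5674), then the phase factors e^{-i(1)α} and e^{-i(-2)γ}:
With c≡cos(β/2)=0.708307 and s≡sin(β/2)=0.705905, N=[120·6·2·720]^{1/2}=1018.233765
k∈{0,1,2} keeps every argument non-negative
  k=0: (−1)^3·1018.2338/(72)·0.7083^5·0.7059^3 = -0.886870
  k=1: (−1)^4·1018.2338/(48)·0.7083^3·0.7059^5 = +1.321299
  k=2: (−1)^5·1018.2338/(240)·0.7083^1·0.7059^7 = -0.262471
d^4_{1,-2}(1.5674) = -0.886870 +1.321299 -0.262471 = +0.171958
|D^4_{1,-2}|² = |d^4_{1,-2}(β)|² = (+0.171958)² = 0.029570 (the z-rotation phases have unit modulus)

P=0.0296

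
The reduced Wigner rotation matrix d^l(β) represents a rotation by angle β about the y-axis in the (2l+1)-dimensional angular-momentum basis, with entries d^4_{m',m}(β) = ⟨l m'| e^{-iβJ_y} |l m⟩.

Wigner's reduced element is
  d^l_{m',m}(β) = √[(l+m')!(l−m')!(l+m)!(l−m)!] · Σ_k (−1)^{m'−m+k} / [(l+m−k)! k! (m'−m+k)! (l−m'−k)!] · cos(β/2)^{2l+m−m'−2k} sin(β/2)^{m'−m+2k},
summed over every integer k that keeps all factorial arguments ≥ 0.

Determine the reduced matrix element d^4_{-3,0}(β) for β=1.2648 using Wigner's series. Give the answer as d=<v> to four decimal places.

d=0.3863

d^4_{-3,0}(β=1.2648) via Wigner's sum:
Half-angle: c=0.806611, s=0.591082. N=√(1·5040·24·24)=1703.830978
Admissible k: 3..4 (factorial args all ≥0)
  k=3: (−1)^0·1703.8310/(144)·0.8066^5·0.5911^3 = +0.834314
  k=4: (−1)^1·1703.8310/(144)·0.8066^3·0.5911^5 = -0.448019
d^4_{-3,0}(1.2648) = +0.834314 -0.448019 = +0.386294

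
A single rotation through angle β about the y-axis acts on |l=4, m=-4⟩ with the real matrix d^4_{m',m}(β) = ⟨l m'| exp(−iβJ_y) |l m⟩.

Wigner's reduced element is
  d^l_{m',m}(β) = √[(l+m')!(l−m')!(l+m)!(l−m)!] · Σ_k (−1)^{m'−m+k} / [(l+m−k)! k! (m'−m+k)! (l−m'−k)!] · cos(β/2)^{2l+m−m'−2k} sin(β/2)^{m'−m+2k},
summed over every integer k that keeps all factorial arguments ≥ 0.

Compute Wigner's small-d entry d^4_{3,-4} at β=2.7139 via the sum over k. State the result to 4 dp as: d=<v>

d^4_{3,-4}(β=2.7139) via Wigner's sum:
c=cos(2.7139/2)=0.212220, s=sin(2.7139/2)=0.977222; N=√[5040·1·1·40320]=14255.272709
The bounds max(0,m−m')=0 and min(l+m,l−m')=0 give 1 term
  k=0: (−1)^7·14255.2727/(5040)·0.2122^1·0.9772^7 = -0.510839
d^4_{3,-4}(2.7139) = -0.510839

d=-0.5108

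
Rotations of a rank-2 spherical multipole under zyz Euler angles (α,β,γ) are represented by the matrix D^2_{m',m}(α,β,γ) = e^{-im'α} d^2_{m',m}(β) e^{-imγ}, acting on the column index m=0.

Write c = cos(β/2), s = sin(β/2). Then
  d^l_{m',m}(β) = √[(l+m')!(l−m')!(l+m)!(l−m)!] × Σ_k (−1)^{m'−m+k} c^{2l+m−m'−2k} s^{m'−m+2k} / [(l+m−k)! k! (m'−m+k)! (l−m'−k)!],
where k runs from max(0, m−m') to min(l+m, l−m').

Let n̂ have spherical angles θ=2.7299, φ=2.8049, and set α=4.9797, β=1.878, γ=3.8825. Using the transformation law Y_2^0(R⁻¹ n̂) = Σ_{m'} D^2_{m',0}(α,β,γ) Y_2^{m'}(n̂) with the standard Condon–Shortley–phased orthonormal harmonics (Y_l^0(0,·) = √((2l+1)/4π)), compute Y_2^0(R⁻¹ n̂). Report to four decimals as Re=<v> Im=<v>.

Need the full column D^2_{m',0} for m'=−2..2 at α=4.9797, β=1.878, γ=3.8825.
cos(β/2)=0.590595, sin(β/2)=0.806968
d^2_{-2,0}: single k=2 term ⇒ +0.556376;  D = -0.478740-0.283482i
d^2_{-1,0}: k∈[1..2] ⇒ +0.407194 -0.760211 = -0.353017;  D = -0.093246+0.340479i
d^2_{0,0}: k∈[0..2] ⇒ +0.121663 -0.908558 +0.424058 = -0.362836;  D = -0.362836+0.000000i
d^2_{1,0}: k∈[0..1] ⇒ -0.407194 +0.760211 = +0.353017;  D = +0.093246+0.340479i
d^2_{2,0}: single k=0 term ⇒ +0.556376;  D = -0.478740+0.283482i
Y_2^{m'}(θ=2.7299,φ=2.8049) and Σ D·Y over m':
  (-0.4787-0.2835i)·(+0.0484+0.0386i)  (-0.0932+0.3405i)·(+0.2674+0.0936i)  (-0.3628+0.0000i)·(+0.4793+0.0000i)  (+0.0932+0.3405i)·(-0.2674+0.0936i)  (-0.4787+0.2835i)·(+0.0484-0.0386i)
Y_2^0(R⁻¹ n̂) = -0.311928+0.000000i

Re=-0.3119 Im=0.0000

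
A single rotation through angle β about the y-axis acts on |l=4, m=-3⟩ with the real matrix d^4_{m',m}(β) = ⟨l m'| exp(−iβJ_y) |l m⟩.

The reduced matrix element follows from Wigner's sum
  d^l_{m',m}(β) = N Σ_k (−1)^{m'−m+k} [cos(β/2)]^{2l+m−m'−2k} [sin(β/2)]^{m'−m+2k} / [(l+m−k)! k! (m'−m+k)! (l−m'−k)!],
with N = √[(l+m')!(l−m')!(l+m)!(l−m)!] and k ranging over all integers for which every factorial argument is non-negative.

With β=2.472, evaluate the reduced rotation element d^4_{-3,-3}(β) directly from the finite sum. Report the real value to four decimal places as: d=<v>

d^4_{-3,-3}(β=2.472) via Wigner's sum:
c=cos(2.472/2)=0.328577, s=sin(2.472/2)=0.944477; N=√[1·5040·1·5040]=5040.000000
k∈{0,1} keeps every argument non-negative
  k=0: (−1)^0·5040.0000/(5040)·0.3286^8·0.9445^0 = +0.000136
  k=1: (−1)^1·5040.0000/(720)·0.3286^6·0.9445^2 = -0.007858
d^4_{-3,-3}(2.472) = +0.000136 -0.007858 = -0.007722

d=-0.0077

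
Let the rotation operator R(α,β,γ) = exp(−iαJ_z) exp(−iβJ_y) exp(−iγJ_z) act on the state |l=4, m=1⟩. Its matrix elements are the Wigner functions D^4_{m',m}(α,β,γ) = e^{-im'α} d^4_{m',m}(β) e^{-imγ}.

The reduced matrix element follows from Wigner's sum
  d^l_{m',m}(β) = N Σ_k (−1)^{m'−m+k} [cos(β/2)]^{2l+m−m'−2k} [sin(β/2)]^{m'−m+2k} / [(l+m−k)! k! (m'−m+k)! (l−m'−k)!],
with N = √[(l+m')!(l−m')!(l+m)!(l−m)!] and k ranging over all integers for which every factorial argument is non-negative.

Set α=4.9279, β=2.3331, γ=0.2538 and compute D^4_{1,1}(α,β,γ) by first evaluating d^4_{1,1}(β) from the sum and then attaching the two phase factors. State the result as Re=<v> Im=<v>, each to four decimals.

Re=-0.2115 Im=-0.4172

D^4_{1,1}(4.9279,2.3331,0.2538) = e^{-i·1·4.9279}·d^4_{1,1}(2.3331)·e^{-i·1·0.2538}. Compute d first:
Half-angle: c=0.393326, s=0.919399. N=√(120·6·120·6)=720.000000
The bounds max(0,m−m')=0 and min(l+m,l−m')=3 give 4 terms
  k=0: (−1)^0·720.0000/(720)·0.3933^8·0.9194^0 = +0.000573
  k=1: (−1)^1·720.0000/(48)·0.3933^6·0.9194^2 = -0.046948
  k=2: (−1)^2·720.0000/(24)·0.3933^4·0.9194^4 = +0.513036
  k=3: (−1)^3·720.0000/(72)·0.3933^2·0.9194^6 = -0.934393
d^4_{1,1}(2.3331) = +0.000573 -0.046948 +0.513036 -0.934393 = -0.467732
D = (+0.213847+0.976867i)·(-0.467732)·(+0.967965-0.251084i) = -0.211542-0.417161i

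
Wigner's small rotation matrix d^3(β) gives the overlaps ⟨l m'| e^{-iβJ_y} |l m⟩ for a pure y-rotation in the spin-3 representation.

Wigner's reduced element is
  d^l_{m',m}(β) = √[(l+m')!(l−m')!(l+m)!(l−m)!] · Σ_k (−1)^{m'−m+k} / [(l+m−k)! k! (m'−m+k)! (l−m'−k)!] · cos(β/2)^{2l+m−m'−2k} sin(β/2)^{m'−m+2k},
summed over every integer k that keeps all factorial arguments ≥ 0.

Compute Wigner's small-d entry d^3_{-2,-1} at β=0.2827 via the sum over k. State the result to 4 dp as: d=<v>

d^3_{-2,-1}(β=0.2827) via Wigner's sum:
With c≡cos(β/2)=0.990027 and s≡sin(β/2)=0.140880, N=[1·120·2·24]^{1/2}=75.894664
k: max(0,(-1)−(-2))=1 … min(3+(-1),3−(-2))=2
  k=1: (−1)^0·75.8947/(24)·0.9900^5·0.1409^1 = +0.423724
  k=2: (−1)^1·75.8947/(12)·0.9900^3·0.1409^3 = -0.017160
d^3_{-2,-1}(0.2827) = +0.423724 -0.017160 = +0.406564

d=0.4066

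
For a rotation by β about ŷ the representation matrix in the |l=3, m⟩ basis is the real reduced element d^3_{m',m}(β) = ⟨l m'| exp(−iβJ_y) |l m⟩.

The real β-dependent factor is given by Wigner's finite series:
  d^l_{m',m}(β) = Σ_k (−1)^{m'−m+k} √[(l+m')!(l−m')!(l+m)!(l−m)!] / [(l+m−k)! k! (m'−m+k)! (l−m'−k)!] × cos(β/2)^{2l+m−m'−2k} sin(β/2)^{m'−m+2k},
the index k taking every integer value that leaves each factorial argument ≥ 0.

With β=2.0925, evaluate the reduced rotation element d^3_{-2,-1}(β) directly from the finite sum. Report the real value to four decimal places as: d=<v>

d^3_{-2,-1}(β=2.0925) via Wigner's sum:
c=cos(2.0925/2)=0.500820, s=sin(2.0925/2)=0.865551; N=√[1·120·2·24]=75.894664
k: max(0,(-1)−(-2))=1 … min(3+(-1),3−(-2))=2
  k=1: (−1)^0·75.8947/(24)·0.5008^5·0.8656^1 = +0.086239
  k=2: (−1)^1·75.8947/(12)·0.5008^3·0.8656^3 = -0.515174
d^3_{-2,-1}(2.0925) = +0.086239 -0.515174 = -0.428936

d=-0.4289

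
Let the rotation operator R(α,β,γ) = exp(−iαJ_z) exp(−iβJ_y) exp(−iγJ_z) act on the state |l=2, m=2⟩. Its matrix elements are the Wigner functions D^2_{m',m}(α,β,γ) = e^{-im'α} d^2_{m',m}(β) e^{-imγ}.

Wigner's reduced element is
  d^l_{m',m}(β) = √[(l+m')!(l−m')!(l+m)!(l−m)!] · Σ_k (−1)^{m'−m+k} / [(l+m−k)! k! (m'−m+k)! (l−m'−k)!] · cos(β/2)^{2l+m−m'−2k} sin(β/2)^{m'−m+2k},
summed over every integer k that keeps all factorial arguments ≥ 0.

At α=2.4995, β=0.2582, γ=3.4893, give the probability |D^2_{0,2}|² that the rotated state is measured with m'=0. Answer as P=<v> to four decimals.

P=0.0016

First d^2_{0,2}(β=0.2582), then the phase factors e^{-i(0)α} and e^{-i(2)γ}:
Half-angle: c=0.991678, s=0.128742. N=√(2·2·24·1)=9.797959
The bounds max(0,m−m')=2 and min(l+m,l−m')=2 give 1 term
  k=2: (−1)^0·9.7980/(4)·0.9917^2·0.1287^2 = +0.039926
d^2_{0,2}(0.2582) = +0.039926
|D^2_{0,2}|² = |d^2_{0,2}(β)|² = (+0.039926)² = 0.001594 (the z-rotation phases have unit modulus)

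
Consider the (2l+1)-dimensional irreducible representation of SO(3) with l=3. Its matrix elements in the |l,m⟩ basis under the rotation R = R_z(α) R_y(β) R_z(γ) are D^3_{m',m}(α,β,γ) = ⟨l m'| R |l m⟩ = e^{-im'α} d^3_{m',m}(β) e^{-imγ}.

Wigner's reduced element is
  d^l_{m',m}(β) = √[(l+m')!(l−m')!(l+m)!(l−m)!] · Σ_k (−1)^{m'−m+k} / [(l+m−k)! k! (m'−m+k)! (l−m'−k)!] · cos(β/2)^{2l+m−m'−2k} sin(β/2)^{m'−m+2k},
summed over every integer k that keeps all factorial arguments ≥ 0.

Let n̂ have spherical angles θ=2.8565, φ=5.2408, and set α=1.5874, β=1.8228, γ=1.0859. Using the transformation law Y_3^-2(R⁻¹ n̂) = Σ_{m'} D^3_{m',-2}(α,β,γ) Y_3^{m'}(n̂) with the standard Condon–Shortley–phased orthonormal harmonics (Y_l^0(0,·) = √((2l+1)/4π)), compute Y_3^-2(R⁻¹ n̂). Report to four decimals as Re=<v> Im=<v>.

Re=-0.0014 Im=0.0012

Need the full column D^3_{m',-2} for m'=−3..3 at α=1.5874, β=1.8228, γ=1.0859.
cos(β/2)=0.612640, sin(β/2)=0.790362
d^3_{-3,-2}: single k=1 term ⇒ +0.167081;  D = +0.132928+0.101224i
d^3_{-2,-2}: k∈[0..1] ⇒ +0.052873 -0.439990 = -0.387118;  D = -0.229384+0.311839i
d^3_{-1,-2}: k∈[0..1] ⇒ -0.215701 +0.718000 = +0.502299;  D = -0.409507-0.290874i
d^3_{0,-2}: k∈[0..1] ⇒ +0.481985 -0.802187 = -0.320202;  D = +0.181065-0.264092i
d^3_{1,-2}: k∈[0..1] ⇒ -0.718000 +0.597497 = -0.120502;  D = -0.100504-0.066481i
d^3_{2,-2}: k∈[0..1] ⇒ +0.732293 -0.243757 = +0.488536;  D = +0.262723-0.411879i
d^3_{3,-2}: single k=0 term ⇒ -0.462820;  D = +0.394276+0.242380i
Y_3^{m'}(θ=2.8565,φ=5.2408) and Σ D·Y over m':
  (+0.1329+0.1012i)·(-0.0093+0.0001i)  (-0.2294+0.3118i)·(+0.0381-0.0676i)  (-0.4095-0.2909i)·(+0.1652+0.2829i)  (+0.1811-0.2641i)·(-0.5746+0.0000i)  (-0.1005-0.0665i)·(-0.1652+0.2829i)  (+0.2627-0.4119i)·(+0.0381+0.0676i)  (+0.3943+0.2424i)·(+0.0093+0.0001i)
Y_3^-2(R⁻¹ n̂) = -0.001428+0.001187i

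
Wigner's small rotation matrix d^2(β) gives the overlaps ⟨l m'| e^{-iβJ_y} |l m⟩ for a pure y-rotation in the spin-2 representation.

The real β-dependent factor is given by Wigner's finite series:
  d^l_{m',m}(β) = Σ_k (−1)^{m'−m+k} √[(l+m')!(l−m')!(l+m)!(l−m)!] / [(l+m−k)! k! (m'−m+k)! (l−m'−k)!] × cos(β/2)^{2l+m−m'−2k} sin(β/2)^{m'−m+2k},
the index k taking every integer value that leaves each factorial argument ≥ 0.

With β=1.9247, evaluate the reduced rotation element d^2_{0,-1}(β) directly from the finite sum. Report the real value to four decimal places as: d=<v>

d=0.3981

d^2_{0,-1}(β=1.9247) via Wigner's sum:
Half-angle: c=0.571593, s=0.820537. N=√(2·2·1·6)=4.898979
k∈{0,1} keeps every argument non-negative
  k=0: (−1)^1·4.8990/(2)·0.5716^3·0.8205^1 = -0.375349
  k=1: (−1)^2·4.8990/(2)·0.5716^1·0.8205^3 = +0.773495
d^2_{0,-1}(1.9247) = -0.375349 +0.773495 = +0.398146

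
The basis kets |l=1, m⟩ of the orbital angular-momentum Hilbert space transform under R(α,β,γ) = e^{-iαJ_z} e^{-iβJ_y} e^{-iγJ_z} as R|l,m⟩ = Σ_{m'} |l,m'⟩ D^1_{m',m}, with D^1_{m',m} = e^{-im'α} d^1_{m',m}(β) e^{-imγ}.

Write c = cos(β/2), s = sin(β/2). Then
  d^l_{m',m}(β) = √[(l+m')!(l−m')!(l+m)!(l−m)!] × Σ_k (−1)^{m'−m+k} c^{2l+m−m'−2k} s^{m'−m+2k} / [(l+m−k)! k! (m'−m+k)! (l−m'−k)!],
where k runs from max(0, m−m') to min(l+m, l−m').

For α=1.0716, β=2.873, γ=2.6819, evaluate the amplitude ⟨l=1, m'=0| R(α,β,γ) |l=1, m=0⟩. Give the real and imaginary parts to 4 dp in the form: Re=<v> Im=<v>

Re=-0.9641 Im=0.0000

D^1_{0,0}(1.0716,2.873,2.6819) = e^{-i·0·1.0716}·d^1_{0,0}(2.873)·e^{-i·0·2.6819}. Compute d first:
With c≡cos(β/2)=0.133893 and s≡sin(β/2)=0.990996, N=[1·1·1·1]^{1/2}=1.000000
k: max(0,(0)−(0))=0 … min(1+(0),1−(0))=1
  k=0: (−1)^0·1.0000/(1)·0.1339^2·0.9910^0 = +0.017927
  k=1: (−1)^1·1.0000/(1)·0.1339^0·0.9910^2 = -0.982073
d^1_{0,0}(2.873) = +0.017927 -0.982073 = -0.964145
Attach z-rotation phases: D = e^{-i(0)(1.0716)}·(-0.964145)·e^{-i(0)(2.6819)} = -0.964145+0.000000i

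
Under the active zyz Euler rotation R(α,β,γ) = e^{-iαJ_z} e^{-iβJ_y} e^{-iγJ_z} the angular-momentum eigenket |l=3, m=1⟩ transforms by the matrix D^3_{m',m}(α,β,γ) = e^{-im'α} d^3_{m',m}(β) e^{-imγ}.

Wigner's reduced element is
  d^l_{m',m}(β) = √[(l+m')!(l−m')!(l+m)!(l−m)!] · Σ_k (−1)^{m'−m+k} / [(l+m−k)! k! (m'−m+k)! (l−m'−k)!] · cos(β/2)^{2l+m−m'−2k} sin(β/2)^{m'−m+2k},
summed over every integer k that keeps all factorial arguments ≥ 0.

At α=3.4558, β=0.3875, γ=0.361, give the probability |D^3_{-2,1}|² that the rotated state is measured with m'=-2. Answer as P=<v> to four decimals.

P=0.0018

Split into d^3_{-2,1}(β=0.3875) × two z-phases.
Half-angle: c=0.981289, s=0.192540. N=√(1·120·24·2)=75.894664
Admissible k: 3..4 (factorial args all ≥0)
  k=3: (−1)^0·75.8947/(12)·0.9813^3·0.1925^3 = +0.042656
  k=4: (−1)^1·75.8947/(24)·0.9813^1·0.1925^5 = -0.000821
d^3_{-2,1}(0.3875) = +0.042656 -0.000821 = +0.041835
|D^3_{-2,1}|² = |d^3_{-2,1}(β)|² = (+0.041835)² = 0.001750 (the z-rotation phases have unit modulus)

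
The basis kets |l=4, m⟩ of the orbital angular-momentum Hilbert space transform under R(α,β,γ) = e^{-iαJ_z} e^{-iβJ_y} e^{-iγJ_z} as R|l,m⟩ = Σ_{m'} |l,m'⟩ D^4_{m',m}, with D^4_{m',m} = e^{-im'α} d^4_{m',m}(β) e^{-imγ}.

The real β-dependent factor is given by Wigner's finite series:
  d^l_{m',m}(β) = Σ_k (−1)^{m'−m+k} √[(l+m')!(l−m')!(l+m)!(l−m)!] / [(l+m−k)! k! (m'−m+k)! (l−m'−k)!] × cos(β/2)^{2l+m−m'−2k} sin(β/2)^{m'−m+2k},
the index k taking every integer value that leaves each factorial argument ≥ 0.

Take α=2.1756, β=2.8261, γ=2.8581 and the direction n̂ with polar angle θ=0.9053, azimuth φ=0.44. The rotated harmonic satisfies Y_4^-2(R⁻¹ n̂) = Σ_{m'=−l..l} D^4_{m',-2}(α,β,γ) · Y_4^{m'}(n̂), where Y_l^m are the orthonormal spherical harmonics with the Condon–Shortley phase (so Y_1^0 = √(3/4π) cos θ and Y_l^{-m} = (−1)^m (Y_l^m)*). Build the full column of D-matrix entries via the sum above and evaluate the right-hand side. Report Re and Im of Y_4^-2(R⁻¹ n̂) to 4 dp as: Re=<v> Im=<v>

Need the full column D^4_{m',-2} for m'=−4..4 at α=2.1756, β=2.8261, γ=2.8581.
cos(β/2)=0.157093, sin(β/2)=0.987584
d^4_{-4,-2}: single k=2 term ⇒ +0.000078;  D = -0.000022+0.000075i
d^4_{-3,-2}: k∈[1..2] ⇒ +0.000009 -0.001034 = -0.001026;  D = -0.000973+0.000326i
d^4_{-2,-2}: k∈[0..2] ⇒ +0.000000 -0.000176 +0.008690 = +0.008514;  D = -0.006816-0.005103i
d^4_{-1,-2}: k∈[0..2] ⇒ -0.000010 +0.001955 -0.051506 = -0.049561;  D = +0.001874-0.049525i
d^4_{0,-2}: k∈[0..2] ⇒ +0.000139 -0.014656 +0.217209 = +0.202692;  D = +0.170976-0.108864i
d^4_{1,-2}: k∈[0..2] ⇒ -0.001303 +0.077258 -0.610676 = -0.534720;  D = +0.492717+0.207741i
d^4_{2,-2}: k∈[0..2] ⇒ +0.008690 -0.274750 +0.904882 = +0.638821;  D = +0.130541+0.625341i
d^4_{3,-2}: k∈[0..1] ⇒ -0.040881 +0.538565 = +0.497684;  D = +0.342936-0.360672i
d^4_{4,-2}: single k=0 term ⇒ +0.121154;  D = -0.119694-0.018751i
Y_4^{m'}(θ=0.9053,φ=0.44) and Σ D·Y over m':
  (-0.0000+0.0001i)·(-0.0319-0.1664i)  (-0.0010+0.0003i)·(+0.0934-0.3644i)  (-0.0068-0.0051i)·(+0.2201-0.2662i)  (+0.0019-0.0495i)·(-0.0689+0.0324i)  (+0.1710-0.1089i)·(-0.3544+0.0000i)  (+0.4927+0.2077i)·(+0.0689+0.0324i)  (+0.1305+0.6253i)·(+0.2201+0.2662i)  (+0.3429-0.3607i)·(-0.0934-0.3644i)  (-0.1197-0.0188i)·(-0.0319+0.1664i)
Y_4^-2(R⁻¹ n̂) = -0.328988+0.135175i

Re=-0.3290 Im=0.1352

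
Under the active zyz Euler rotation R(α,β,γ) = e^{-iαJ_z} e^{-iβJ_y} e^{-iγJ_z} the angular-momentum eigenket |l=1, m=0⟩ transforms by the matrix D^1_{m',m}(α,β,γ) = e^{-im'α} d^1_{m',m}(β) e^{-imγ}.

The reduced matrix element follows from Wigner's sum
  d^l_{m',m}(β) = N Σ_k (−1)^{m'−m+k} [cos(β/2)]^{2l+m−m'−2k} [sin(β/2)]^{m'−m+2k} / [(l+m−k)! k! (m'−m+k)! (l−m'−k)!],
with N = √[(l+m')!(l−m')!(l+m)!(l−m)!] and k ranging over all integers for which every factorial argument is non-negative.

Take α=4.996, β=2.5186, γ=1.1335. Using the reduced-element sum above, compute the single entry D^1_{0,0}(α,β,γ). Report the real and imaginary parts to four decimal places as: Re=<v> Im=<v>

First d^1_{0,0}(β=2.5186), then the phase factors e^{-i(0)α} and e^{-i(0)γ}:
c=cos(2.5186/2)=0.306483, s=sin(2.5186/2)=0.951876; N=√[1·1·1·1]=1.000000
k: max(0,(0)−(0))=0 … min(1+(0),1−(0))=1
  k=0: (−1)^0·1.0000/(1)·0.3065^2·0.9519^0 = +0.093932
  k=1: (−1)^1·1.0000/(1)·0.3065^0·0.9519^2 = -0.906068
d^1_{0,0}(2.5186) = +0.093932 -0.906068 = -0.812136
Phases: e^{-i·(0)·4.996}=+1.000000+0.000000i, e^{-i·(0)·1.1335}=+1.000000+0.000000i ⇒ D=-0.812136+0.000000i

Re=-0.8121 Im=0.0000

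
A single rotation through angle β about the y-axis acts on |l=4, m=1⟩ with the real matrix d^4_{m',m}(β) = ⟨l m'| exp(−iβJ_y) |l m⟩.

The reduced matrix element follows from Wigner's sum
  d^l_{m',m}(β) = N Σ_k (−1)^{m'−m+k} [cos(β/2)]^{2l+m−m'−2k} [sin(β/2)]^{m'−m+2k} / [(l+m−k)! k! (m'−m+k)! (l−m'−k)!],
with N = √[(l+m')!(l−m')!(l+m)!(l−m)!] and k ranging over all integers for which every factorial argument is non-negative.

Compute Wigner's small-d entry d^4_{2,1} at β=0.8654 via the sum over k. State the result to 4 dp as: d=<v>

d^4_{2,1}(β=0.8654) via Wigner's sum:
With c≡cos(β/2)=0.907837 and s≡sin(β/2)=0.419323, N=[720·2·120·6]^{1/2}=1018.233765
k: max(0,(1)−(2))=0 … min(4+(1),4−(2))=2
  k=0: (−1)^1·1018.2338/(240)·0.9078^7·0.4193^1 = -0.904149
  k=1: (−1)^2·1018.2338/(48)·0.9078^5·0.4193^3 = +0.964479
  k=2: (−1)^3·1018.2338/(72)·0.9078^3·0.4193^5 = -0.137178
d^4_{2,1}(0.8654) = -0.904149 +0.964479 -0.137178 = -0.076848

d=-0.0768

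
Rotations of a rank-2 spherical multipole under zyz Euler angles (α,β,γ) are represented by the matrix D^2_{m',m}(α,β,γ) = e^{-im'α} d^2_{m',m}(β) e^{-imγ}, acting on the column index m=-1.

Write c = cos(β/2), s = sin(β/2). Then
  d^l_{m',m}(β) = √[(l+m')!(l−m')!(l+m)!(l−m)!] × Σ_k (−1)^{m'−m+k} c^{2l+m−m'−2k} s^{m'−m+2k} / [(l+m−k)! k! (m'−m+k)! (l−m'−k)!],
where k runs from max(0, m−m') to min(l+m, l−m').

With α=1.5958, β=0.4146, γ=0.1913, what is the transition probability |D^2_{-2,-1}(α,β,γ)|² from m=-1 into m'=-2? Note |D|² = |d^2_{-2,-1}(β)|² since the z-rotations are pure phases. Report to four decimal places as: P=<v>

P=0.1488

First d^2_{-2,-1}(β=0.4146), then the phase factors e^{-i(-2)α} and e^{-i(-1)γ}:
c=cos(0.4146/2)=0.978590, s=sin(0.4146/2)=0.205818; N=√[1·24·1·6]=12.000000
k: max(0,(-1)−(-2))=1 … min(2+(-1),2−(-2))=1
  k=1: (−1)^0·12.0000/(6)·0.9786^3·0.2058^1 = +0.385760
d^2_{-2,-1}(0.4146) = +0.385760
|D^2_{-2,-1}|² = |d^2_{-2,-1}(β)|² = (+0.385760)² = 0.148811 (the z-rotation phases have unit modulus)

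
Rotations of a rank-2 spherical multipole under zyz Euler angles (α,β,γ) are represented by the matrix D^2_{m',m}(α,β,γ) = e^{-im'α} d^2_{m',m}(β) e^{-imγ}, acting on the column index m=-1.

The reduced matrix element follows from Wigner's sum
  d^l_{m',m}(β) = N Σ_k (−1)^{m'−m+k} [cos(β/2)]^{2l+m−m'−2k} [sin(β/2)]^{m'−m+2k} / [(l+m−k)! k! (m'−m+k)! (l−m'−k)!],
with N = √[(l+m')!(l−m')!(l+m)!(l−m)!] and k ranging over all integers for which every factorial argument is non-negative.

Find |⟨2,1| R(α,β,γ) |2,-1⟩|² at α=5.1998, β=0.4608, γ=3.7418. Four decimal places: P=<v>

P=0.0212

First d^2_{1,-1}(β=0.4608), then the phase factors e^{-i(1)α} and e^{-i(-1)γ}:
c=cos(0.4608/2)=0.973575, s=sin(0.4608/2)=0.228367; N=√[6·1·1·6]=6.000000
Admissible k: 0..1 (factorial args all ≥0)
  k=0: (−1)^2·6.0000/(2)·0.9736^2·0.2284^2 = +0.148295
  k=1: (−1)^3·6.0000/(6)·0.9736^0·0.2284^4 = -0.002720
d^2_{1,-1}(0.4608) = +0.148295 -0.002720 = +0.145575
|D^2_{1,-1}|² = |d^2_{1,-1}(β)|² = (+0.145575)² = 0.021192 (the z-rotation phases have unit modulus)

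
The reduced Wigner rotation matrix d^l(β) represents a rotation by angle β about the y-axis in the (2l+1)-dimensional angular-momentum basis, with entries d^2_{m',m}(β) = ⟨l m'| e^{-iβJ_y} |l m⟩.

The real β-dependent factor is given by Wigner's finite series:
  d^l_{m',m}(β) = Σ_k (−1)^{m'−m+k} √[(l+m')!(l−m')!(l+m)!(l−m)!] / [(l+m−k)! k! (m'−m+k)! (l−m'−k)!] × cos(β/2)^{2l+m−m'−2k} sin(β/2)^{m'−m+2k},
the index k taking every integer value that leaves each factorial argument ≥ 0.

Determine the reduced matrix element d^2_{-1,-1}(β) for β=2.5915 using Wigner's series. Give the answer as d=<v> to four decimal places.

d^2_{-1,-1}(β=2.5915) via Wigner's sum:
Half-angle: c=0.271592, s=0.962413. N=√(1·6·1·6)=6.000000
Admissible k: 0..1 (factorial args all ≥0)
  k=0: (−1)^0·6.0000/(6)·0.2716^4·0.9624^0 = +0.005441
  k=1: (−1)^1·6.0000/(2)·0.2716^2·0.9624^2 = -0.204963
d^2_{-1,-1}(2.5915) = +0.005441 -0.204963 = -0.199523

d=-0.1995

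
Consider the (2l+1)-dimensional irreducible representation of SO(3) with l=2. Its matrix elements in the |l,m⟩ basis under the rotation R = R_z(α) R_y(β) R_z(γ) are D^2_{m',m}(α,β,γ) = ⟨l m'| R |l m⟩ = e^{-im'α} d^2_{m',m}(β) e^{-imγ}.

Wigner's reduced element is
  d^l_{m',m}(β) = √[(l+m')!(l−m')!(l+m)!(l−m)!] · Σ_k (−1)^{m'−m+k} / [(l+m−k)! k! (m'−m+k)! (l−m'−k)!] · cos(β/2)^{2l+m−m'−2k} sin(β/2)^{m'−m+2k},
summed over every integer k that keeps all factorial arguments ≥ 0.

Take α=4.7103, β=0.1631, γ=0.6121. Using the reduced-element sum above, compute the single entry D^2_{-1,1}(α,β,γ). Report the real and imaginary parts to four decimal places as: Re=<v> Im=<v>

Re=-0.0114 Im=-0.0161

First d^2_{-1,1}(β=0.1631), then the phase factors e^{-i(-1)α} and e^{-i(1)γ}:
Half-angle: c=0.996677, s=0.081460. N=√(1·6·6·1)=6.000000
k: max(0,(1)−(-1))=2 … min(2+(1),2−(-1))=3
  k=2: (−1)^0·6.0000/(2)·0.9967^2·0.0815^2 = +0.019775
  k=3: (−1)^1·6.0000/(6)·0.9967^0·0.0815^4 = -0.000044
d^2_{-1,1}(0.1631) = +0.019775 -0.000044 = +0.019731
Attach z-rotation phases: D = e^{-i(-1)(4.7103)}·(+0.019731)·e^{-i(1)(0.6121)} = -0.011371-0.016125i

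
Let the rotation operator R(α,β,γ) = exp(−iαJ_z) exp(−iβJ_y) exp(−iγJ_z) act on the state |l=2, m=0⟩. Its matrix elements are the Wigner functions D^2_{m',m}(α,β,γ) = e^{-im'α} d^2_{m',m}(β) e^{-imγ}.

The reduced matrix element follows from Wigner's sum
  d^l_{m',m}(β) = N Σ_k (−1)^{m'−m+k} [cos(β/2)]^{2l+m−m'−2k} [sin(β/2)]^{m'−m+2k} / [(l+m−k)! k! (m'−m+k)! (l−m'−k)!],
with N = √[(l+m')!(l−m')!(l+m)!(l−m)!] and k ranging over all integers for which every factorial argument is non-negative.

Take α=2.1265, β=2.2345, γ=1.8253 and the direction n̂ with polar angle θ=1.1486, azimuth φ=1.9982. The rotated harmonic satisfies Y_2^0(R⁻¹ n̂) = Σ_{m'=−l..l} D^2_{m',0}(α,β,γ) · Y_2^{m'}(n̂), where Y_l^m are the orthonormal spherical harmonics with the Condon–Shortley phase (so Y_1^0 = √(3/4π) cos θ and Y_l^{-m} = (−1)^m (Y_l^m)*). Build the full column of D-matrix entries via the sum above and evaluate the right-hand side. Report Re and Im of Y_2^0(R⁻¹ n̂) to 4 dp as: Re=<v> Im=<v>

Re=-0.1150 Im=0.0000

Need the full column D^2_{m',0} for m'=−2..2 at α=2.1265, β=2.2345, γ=1.8253.
cos(β/2)=0.438156, sin(β/2)=0.898899
d^2_{-2,0}: single k=2 term ⇒ +0.379975;  D = -0.168481-0.340581i
d^2_{-1,0}: k∈[1..2] ⇒ +0.185214 -0.779538 = -0.594324;  D = +0.313530-0.504896i
d^2_{0,0}: k∈[0..2] ⇒ +0.036857 -0.620497 +0.652895 = +0.069255;  D = +0.069255+0.000000i
d^2_{1,0}: k∈[0..1] ⇒ -0.185214 +0.779538 = +0.594324;  D = -0.313530-0.504896i
d^2_{2,0}: single k=0 term ⇒ +0.379975;  D = -0.168481+0.340581i
Y_2^{m'}(θ=1.1486,φ=1.9982) and Σ D·Y over m':
  (-0.1685-0.3406i)·(-0.2110+0.2425i)  (+0.3135-0.5049i)·(-0.1197-0.2628i)  (+0.0693+0.0000i)·(-0.1565+0.0000i)  (-0.3135-0.5049i)·(+0.1197-0.2628i)  (-0.1685+0.3406i)·(-0.2110-0.2425i)
Y_2^0(R⁻¹ n̂) = -0.114997+0.000000i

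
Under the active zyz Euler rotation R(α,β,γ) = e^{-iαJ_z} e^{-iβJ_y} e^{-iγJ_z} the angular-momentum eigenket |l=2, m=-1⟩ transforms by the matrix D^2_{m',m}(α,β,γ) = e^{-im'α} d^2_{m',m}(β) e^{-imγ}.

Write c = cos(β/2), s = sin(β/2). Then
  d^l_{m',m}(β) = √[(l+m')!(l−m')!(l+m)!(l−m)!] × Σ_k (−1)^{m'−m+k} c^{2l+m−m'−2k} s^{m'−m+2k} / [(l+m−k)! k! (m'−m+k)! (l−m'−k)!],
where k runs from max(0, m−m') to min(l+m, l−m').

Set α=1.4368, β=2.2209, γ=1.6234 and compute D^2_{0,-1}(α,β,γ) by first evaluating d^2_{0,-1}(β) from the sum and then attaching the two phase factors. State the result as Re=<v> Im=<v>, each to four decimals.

Re=-0.0310 Im=0.5893

First d^2_{0,-1}(β=2.2209), then the phase factors e^{-i(0)α} and e^{-i(-1)γ}:
c=cos(2.2209/2)=0.444258, s=sin(2.2209/2)=0.895899; N=√[2·2·1·6]=4.898979
k∈{0,1} keeps every argument non-negative
  k=0: (−1)^1·4.8990/(2)·0.4443^3·0.8959^1 = -0.192416
  k=1: (−1)^2·4.8990/(2)·0.4443^1·0.8959^3 = +0.782507
d^2_{0,-1}(2.2209) = -0.192416 +0.782507 = +0.590090
Phases: e^{-i·(0)·1.4368}=+1.000000+0.000000i, e^{-i·(-1)·1.6234}=-0.052579+0.998617i ⇒ D=-0.031027+0.589274i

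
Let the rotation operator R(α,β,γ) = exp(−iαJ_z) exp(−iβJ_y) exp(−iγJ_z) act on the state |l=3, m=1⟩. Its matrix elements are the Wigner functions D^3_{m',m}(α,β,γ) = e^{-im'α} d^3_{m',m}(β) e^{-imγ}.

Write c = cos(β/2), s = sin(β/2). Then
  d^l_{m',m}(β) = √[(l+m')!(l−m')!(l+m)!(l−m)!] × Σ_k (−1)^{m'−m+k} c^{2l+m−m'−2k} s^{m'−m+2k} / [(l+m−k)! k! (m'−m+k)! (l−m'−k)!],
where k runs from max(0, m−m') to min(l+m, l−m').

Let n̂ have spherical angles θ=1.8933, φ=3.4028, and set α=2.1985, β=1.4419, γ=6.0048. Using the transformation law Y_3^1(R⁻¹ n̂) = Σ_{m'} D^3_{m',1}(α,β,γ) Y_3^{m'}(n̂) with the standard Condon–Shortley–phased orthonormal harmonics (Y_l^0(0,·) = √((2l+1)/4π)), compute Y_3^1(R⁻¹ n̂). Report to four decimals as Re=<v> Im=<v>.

Need the full column D^3_{m',1} for m'=−3..3 at α=2.1985, β=1.4419, γ=6.0048.
cos(β/2)=0.751179, sin(β/2)=0.660099
d^3_{-3,1}: single k=4 term ⇒ +0.414923;  D = +0.344615+0.231088i
d^3_{-2,1}: k∈[3..4] ⇒ +0.771057 -0.297706 = +0.473351;  D = -0.017512-0.473027i
d^3_{-1,1}: k∈[2..4] ⇒ +0.832420 -0.857062 +0.082728 = +0.058087;  D = -0.045720+0.035829i
d^3_{0,1}: k∈[1..3] ⇒ +0.546911 -1.266977 +0.326120 = -0.393945;  D = -0.378778-0.108258i
d^3_{1,1}: k∈[0..2] ⇒ +0.179664 -1.109893 +0.642796 = -0.287433;  D = +0.098376+0.270074i
d^3_{2,1}: k∈[0..1] ⇒ -0.499259 +0.771057 = +0.271798;  D = -0.152069+0.225276i
d^3_{3,1}: single k=0 term ⇒ +0.537325;  D = +0.537016-0.018228i
Y_3^{m'}(θ=1.8933,φ=3.4028) and Σ D·Y over m':
  (+0.3446+0.2311i)·(-0.2522+0.2513i)  (-0.0175-0.4730i)·(-0.2525+0.1454i)  (-0.0457+0.0358i)·(+0.1474-0.0394i)  (-0.3788-0.1083i)·(+0.2954+0.0000i)  (+0.0984+0.2701i)·(-0.1474-0.0394i)  (-0.1521+0.2253i)·(-0.2525-0.1454i)  (+0.5370-0.0182i)·(+0.2522+0.2513i)
Y_3^1(R⁻¹ n̂) = +0.018292+0.172191i

Re=0.0183 Im=0.1722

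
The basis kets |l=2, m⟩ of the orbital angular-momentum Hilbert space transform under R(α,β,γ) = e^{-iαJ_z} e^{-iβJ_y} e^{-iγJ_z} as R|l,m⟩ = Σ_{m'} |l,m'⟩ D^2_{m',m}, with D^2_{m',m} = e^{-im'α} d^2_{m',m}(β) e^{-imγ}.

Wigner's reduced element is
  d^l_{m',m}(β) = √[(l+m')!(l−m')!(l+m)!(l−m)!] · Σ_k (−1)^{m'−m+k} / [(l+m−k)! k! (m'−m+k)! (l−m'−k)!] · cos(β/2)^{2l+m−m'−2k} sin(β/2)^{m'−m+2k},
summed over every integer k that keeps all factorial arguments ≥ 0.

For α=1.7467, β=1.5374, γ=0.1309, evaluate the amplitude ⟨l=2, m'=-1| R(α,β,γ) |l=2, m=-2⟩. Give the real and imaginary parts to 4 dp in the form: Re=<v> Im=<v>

D^2_{-1,-2}(1.7467,1.5374,0.1309) = e^{-i·-1·1.7467}·d^2_{-1,-2}(1.5374)·e^{-i·-2·0.1309}. Compute d first:
c=cos(1.5374/2)=0.718815, s=sin(1.5374/2)=0.695201; N=√[1·6·1·24]=12.000000
k∈{0} keeps every argument non-negative
  k=0: (−1)^1·12.0000/(6)·0.7188^3·0.6952^1 = -0.516407
d^2_{-1,-2}(1.5374) = -0.516407
Attach z-rotation phases: D = e^{-i(-1)(1.7467)}·(-0.516407)·e^{-i(-2)(0.1309)} = +0.218885-0.467724i

Re=0.2189 Im=-0.4677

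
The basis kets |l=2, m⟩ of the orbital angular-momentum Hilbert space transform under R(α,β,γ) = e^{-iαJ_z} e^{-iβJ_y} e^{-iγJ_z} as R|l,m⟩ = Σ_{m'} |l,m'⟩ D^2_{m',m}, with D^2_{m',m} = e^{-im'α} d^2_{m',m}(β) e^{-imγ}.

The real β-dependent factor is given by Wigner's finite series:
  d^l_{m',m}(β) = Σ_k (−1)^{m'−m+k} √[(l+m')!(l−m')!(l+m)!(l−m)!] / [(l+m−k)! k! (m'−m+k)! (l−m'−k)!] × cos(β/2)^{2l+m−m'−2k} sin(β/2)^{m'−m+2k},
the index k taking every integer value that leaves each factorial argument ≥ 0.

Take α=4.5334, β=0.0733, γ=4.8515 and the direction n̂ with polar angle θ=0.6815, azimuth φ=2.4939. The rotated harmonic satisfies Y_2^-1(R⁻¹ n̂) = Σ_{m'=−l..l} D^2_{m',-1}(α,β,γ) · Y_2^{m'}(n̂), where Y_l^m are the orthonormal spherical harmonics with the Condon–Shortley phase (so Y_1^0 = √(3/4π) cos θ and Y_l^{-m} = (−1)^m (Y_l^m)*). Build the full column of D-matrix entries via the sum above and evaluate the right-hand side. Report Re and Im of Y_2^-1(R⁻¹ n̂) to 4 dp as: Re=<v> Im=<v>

Need the full column D^2_{m',-1} for m'=−2..2 at α=4.5334, β=0.0733, γ=4.8515.
cos(β/2)=0.999328, sin(β/2)=0.036642
d^2_{-2,-1}: single k=1 term ⇒ +0.073136;  D = +0.015880+0.071391i
d^2_{-1,-1}: k∈[0..1] ⇒ +0.997317 -0.004022 = +0.993294;  D = -0.992504+0.039600i
d^2_{0,-1}: k∈[0..1] ⇒ -0.089573 +0.000120 = -0.089453;  D = -0.012404+0.088588i
d^2_{1,-1}: k∈[0..1] ⇒ +0.004022 -0.000002 = +0.004021;  D = +0.003819+0.001258i
d^2_{2,-1}: single k=0 term ⇒ -0.000098;  D = +0.000047-0.000086i
Y_2^{m'}(θ=0.6815,φ=2.4939) and Σ D·Y over m':
  (+0.0159+0.0714i)·(+0.0417+0.1475i)  (-0.9925+0.0396i)·(-0.3014-0.2280i)  (-0.0124+0.0886i)·(+0.2553+0.0000i)  (+0.0038+0.0013i)·(+0.3014-0.2280i)  (+0.0000-0.0001i)·(+0.0417-0.1475i)
Y_2^-1(R⁻¹ n̂) = +0.296581+0.241831i

Re=0.2966 Im=0.2418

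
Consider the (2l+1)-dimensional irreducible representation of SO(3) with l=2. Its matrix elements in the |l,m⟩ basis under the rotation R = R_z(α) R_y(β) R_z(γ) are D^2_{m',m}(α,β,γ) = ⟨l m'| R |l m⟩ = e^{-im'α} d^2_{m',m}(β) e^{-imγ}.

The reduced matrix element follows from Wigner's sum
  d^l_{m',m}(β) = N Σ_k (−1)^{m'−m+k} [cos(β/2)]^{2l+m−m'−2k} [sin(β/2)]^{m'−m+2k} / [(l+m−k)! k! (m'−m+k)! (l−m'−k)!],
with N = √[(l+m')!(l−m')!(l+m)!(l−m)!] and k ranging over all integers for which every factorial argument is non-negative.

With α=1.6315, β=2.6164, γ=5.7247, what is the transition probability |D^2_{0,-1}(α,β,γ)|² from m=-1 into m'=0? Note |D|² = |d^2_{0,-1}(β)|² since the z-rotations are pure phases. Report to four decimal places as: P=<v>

P=0.2823

D^2_{0,-1}(1.6315,2.6164,5.7247) = e^{-i·0·1.6315}·d^2_{0,-1}(2.6164)·e^{-i·-1·5.7247}. Compute d first:
c=cos(2.6164/2)=0.259589, s=sin(2.6164/2)=0.965719; N=√[2·2·1·6]=4.898979
k∈{0,1} keeps every argument non-negative
  k=0: (−1)^1·4.8990/(2)·0.2596^3·0.9657^1 = -0.041379
  k=1: (−1)^2·4.8990/(2)·0.2596^1·0.9657^3 = +0.572683
d^2_{0,-1}(2.6164) = -0.041379 +0.572683 = +0.531303
|D^2_{0,-1}|² = |d^2_{0,-1}(β)|² = (+0.531303)² = 0.282283 (the z-rotation phases have unit modulus)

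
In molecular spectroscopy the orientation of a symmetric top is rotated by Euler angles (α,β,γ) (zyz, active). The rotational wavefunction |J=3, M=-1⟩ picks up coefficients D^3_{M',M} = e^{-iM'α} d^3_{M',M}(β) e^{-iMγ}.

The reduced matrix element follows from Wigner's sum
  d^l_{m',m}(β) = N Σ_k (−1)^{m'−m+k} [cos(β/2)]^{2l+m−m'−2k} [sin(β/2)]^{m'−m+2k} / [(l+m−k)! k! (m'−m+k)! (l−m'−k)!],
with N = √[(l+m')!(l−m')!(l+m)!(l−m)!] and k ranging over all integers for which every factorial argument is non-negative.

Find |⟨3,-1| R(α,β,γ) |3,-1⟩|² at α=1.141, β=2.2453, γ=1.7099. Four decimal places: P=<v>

P=0.2712

First d^3_{-1,-1}(β=2.2453), then the phase factors e^{-i(-1)α} and e^{-i(-1)γ}:
Half-angle: c=0.433296, s=0.901252. N=√(2·24·2·24)=48.000000
k: max(0,(-1)−(-1))=0 … min(3+(-1),3−(-1))=2
  k=0: (−1)^0·48.0000/(48)·0.4333^6·0.9013^0 = +0.006618
  k=1: (−1)^1·48.0000/(6)·0.4333^4·0.9013^2 = -0.229044
  k=2: (−1)^2·48.0000/(8)·0.4333^2·0.9013^4 = +0.743198
d^3_{-1,-1}(2.2453) = +0.006618 -0.229044 +0.743198 = +0.520771
|D^3_{-1,-1}|² = |d^3_{-1,-1}(β)|² = (+0.520771)² = 0.271203 (the z-rotation phases have unit modulus)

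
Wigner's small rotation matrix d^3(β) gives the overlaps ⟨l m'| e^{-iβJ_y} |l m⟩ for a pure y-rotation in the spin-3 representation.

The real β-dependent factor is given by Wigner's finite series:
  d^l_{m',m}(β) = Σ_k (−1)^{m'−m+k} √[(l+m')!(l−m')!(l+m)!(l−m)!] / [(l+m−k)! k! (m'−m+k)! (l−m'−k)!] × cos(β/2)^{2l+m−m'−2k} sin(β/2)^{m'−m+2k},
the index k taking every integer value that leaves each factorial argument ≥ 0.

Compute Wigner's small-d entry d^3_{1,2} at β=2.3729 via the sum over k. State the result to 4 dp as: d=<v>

d^3_{1,2}(β=2.3729) via Wigner's sum:
With c≡cos(β/2)=0.374953 and s≡sin(β/2)=0.927044, N=[24·2·120·1]^{1/2}=75.894664
k∈{1,2} keeps every argument non-negative
  k=1: (−1)^0·75.8947/(24)·0.3750^5·0.9270^1 = +0.021726
  k=2: (−1)^1·75.8947/(12)·0.3750^3·0.9270^3 = -0.265621
d^3_{1,2}(2.3729) = +0.021726 -0.265621 = -0.243894

d=-0.2439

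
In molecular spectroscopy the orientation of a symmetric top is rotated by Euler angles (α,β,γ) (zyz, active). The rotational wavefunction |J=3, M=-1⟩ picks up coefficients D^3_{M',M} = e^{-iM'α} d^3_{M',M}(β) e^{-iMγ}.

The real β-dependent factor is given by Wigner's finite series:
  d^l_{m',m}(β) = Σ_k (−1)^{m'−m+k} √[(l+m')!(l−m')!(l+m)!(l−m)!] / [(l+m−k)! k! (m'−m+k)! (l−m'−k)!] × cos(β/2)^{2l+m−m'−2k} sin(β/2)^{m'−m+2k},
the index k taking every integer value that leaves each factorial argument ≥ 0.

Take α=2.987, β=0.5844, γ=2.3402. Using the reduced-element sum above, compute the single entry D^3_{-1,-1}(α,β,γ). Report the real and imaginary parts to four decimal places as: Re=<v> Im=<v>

Re=0.1447 Im=-0.2049

D^3_{-1,-1}(2.987,0.5844,2.3402) = e^{-i·-1·2.987}·d^3_{-1,-1}(0.5844)·e^{-i·-1·2.3402}. Compute d first:
With c≡cos(β/2)=0.957612 and s≡sin(β/2)=0.288060, N=[2·24·2·24]^{1/2}=48.000000
k: max(0,(-1)−(-1))=0 … min(3+(-1),3−(-1))=2
  k=0: (−1)^0·48.0000/(48)·0.9576^6·0.2881^0 = +0.771150
  k=1: (−1)^1·48.0000/(6)·0.9576^4·0.2881^2 = -0.558231
  k=2: (−1)^2·48.0000/(8)·0.9576^2·0.2881^4 = +0.037884
d^3_{-1,-1}(0.5844) = +0.771150 -0.558231 +0.037884 = +0.250803
Attach z-rotation phases: D = e^{-i(-1)(2.987)}·(+0.250803)·e^{-i(-1)(2.3402)} = +0.144664-0.204877i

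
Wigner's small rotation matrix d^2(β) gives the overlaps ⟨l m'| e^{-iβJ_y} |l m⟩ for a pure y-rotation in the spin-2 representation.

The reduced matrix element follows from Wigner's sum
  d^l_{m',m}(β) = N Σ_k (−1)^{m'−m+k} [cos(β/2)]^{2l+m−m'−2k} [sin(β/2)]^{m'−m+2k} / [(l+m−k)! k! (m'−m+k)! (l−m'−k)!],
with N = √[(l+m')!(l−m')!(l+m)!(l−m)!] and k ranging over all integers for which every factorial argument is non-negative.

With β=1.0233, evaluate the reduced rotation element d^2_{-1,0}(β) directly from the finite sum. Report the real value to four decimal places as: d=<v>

d=0.5444

d^2_{-1,0}(β=1.0233) via Wigner's sum:
Half-angle: c=0.871938, s=0.489617. N=√(1·6·2·2)=4.898979
k∈{1,2} keeps every argument non-negative
  k=1: (−1)^0·4.8990/(2)·0.8719^3·0.4896^1 = +0.795039
  k=2: (−1)^1·4.8990/(2)·0.8719^1·0.4896^3 = -0.250686
d^2_{-1,0}(1.0233) = +0.795039 -0.250686 = +0.544353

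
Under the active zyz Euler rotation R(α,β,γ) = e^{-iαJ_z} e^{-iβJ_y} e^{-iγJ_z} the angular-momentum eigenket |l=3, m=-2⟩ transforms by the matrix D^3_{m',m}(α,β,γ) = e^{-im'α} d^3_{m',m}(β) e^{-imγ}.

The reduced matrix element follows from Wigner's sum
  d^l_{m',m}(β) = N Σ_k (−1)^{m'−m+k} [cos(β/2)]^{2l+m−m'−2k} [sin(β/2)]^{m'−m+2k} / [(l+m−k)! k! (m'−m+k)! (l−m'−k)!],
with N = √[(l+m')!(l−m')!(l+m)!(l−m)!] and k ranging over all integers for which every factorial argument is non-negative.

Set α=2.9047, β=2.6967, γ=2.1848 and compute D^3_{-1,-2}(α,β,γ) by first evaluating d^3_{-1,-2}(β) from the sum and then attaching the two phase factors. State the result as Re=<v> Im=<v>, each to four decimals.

First d^3_{-1,-2}(β=2.6967), then the phase factors e^{-i(-1)α} and e^{-i(-2)γ}:
Half-angle: c=0.220616, s=0.975361. N=√(2·24·1·120)=75.894664
k: max(0,(-2)−(-1))=0 … min(3+(-2),3−(-1))=1
  k=0: (−1)^1·75.8947/(24)·0.2206^5·0.9754^1 = -0.001612
  k=1: (−1)^2·75.8947/(12)·0.2206^3·0.9754^3 = +0.063014
d^3_{-1,-2}(2.6967) = -0.001612 +0.063014 = +0.061402
Attach z-rotation phases: D = e^{-i(-1)(2.9047)}·(+0.061402)·e^{-i(-2)(2.1848)} = +0.033634+0.051371i

Re=0.0336 Im=0.0514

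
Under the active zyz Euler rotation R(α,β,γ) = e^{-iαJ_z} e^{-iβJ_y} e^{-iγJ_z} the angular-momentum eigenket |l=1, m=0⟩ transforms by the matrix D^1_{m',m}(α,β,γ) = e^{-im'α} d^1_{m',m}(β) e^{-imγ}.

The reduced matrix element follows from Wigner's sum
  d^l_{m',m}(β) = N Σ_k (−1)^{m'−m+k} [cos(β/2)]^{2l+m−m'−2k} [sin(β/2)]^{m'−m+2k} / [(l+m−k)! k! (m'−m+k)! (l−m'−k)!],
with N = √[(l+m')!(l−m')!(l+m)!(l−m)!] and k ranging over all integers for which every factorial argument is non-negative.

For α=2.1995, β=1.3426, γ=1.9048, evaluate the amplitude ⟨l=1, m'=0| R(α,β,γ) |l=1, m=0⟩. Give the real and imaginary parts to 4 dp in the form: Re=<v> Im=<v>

Re=0.2262 Im=0.0000

Split into d^1_{0,0}(β=1.3426) × two z-phases.
With c≡cos(β/2)=0.783014 and s≡sin(β/2)=0.622004, N=[1·1·1·1]^{1/2}=1.000000
The bounds max(0,m−m')=0 and min(l+m,l−m')=1 give 2 terms
  k=0: (−1)^0·1.0000/(1)·0.7830^2·0.6220^0 = +0.613110
  k=1: (−1)^1·1.0000/(1)·0.7830^0·0.6220^2 = -0.386890
d^1_{0,0}(1.3426) = +0.613110 -0.386890 = +0.226221
Attach z-rotation phases: D = e^{-i(0)(2.1995)}·(+0.226221)·e^{-i(0)(1.9048)} = +0.226221+0.000000i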